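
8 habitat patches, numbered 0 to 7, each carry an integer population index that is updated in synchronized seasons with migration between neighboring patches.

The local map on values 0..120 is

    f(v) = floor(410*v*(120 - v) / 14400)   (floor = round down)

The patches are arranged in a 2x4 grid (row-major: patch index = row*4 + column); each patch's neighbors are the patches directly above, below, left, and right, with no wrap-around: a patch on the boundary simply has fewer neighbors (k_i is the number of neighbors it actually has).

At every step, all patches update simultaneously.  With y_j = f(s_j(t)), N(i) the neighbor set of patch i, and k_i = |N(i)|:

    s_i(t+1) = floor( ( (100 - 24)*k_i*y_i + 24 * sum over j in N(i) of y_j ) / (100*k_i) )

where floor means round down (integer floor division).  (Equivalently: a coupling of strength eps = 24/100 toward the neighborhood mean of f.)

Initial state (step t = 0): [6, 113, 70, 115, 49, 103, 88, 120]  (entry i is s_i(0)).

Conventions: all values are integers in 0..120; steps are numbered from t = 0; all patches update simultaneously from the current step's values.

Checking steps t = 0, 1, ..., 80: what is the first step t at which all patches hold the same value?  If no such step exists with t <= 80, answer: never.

Answer: 35
Key observation: Synchronization is absorbing here: once all patches are equal they stay equal, and step 35 is the first all-equal step.

Derivation:
t=0: [6, 113, 70, 115, 49, 103, 88, 120]  (not all equal)
t=1: [28, 30, 84, 24, 83, 53, 72, 11]  (not all equal)
t=2: [75, 78, 84, 63, 87, 97, 92, 45]  (not all equal)
t=3: [93, 90, 86, 99, 80, 67, 75, 93]  (not all equal)
t=4: [74, 78, 81, 63, 89, 97, 93, 72]  (not all equal)
t=5: [93, 90, 88, 99, 78, 67, 73, 95]  (not all equal)
t=6: [74, 77, 79, 62, 91, 98, 93, 69]  (not all equal)
t=7: [93, 91, 91, 100, 75, 65, 74, 96]  (not all equal)
t=8: [74, 76, 75, 59, 93, 98, 92, 67]  (not all equal)
t=9: [92, 92, 94, 101, 72, 65, 76, 97]  (not all equal)
t=10: [76, 74, 70, 56, 95, 98, 90, 65]  (not all equal)
t=11: [91, 93, 97, 101, 69, 65, 78, 98]  (not all equal)
t=12: [77, 73, 65, 55, 97, 97, 88, 64]  (not all equal)
t=13: [90, 94, 99, 101, 66, 67, 82, 99]  (not all equal)
t=14: [78, 71, 61, 55, 98, 97, 84, 61]  (not all equal)
t=15: [89, 95, 100, 101, 65, 67, 86, 99]  (not all equal)
t=16: [79, 69, 58, 54, 98, 96, 80, 61]  (not all equal)
t=17: [89, 96, 100, 101, 65, 69, 90, 100]  (not all equal)
t=18: [79, 68, 58, 54, 98, 95, 74, 58]  (not all equal)
t=19: [89, 96, 101, 101, 65, 71, 94, 101]  (not all equal)
t=20: [79, 67, 56, 54, 98, 94, 69, 55]  (not all equal)
t=21: [89, 97, 101, 101, 65, 73, 97, 100]  (not all equal)
t=22: [78, 66, 55, 54, 97, 91, 64, 56]  (not all equal)
t=23: [90, 98, 101, 101, 68, 78, 99, 101]  (not all equal)
t=24: [77, 64, 54, 54, 96, 88, 60, 54]  (not all equal)
t=25: [91, 99, 101, 101, 70, 82, 100, 101]  (not all equal)
t=26: [75, 62, 54, 54, 94, 84, 58, 54]  (not all equal)
t=27: [93, 100, 101, 101, 74, 87, 100, 101]  (not all equal)
t=28: [72, 59, 54, 54, 91, 78, 57, 54]  (not all equal)
t=29: [95, 100, 101, 101, 79, 93, 101, 101]  (not all equal)
t=30: [68, 57, 54, 54, 86, 70, 55, 54]  (not all equal)
t=31: [98, 101, 101, 101, 86, 98, 100, 101]  (not all equal)
t=32: [62, 55, 54, 54, 77, 61, 56, 54]  (not all equal)
t=33: [100, 101, 101, 101, 95, 101, 101, 101]  (not all equal)
t=34: [57, 54, 54, 54, 64, 55, 54, 54]  (not all equal)
t=35: [101, 101, 101, 101, 101, 101, 101, 101]  (all equal)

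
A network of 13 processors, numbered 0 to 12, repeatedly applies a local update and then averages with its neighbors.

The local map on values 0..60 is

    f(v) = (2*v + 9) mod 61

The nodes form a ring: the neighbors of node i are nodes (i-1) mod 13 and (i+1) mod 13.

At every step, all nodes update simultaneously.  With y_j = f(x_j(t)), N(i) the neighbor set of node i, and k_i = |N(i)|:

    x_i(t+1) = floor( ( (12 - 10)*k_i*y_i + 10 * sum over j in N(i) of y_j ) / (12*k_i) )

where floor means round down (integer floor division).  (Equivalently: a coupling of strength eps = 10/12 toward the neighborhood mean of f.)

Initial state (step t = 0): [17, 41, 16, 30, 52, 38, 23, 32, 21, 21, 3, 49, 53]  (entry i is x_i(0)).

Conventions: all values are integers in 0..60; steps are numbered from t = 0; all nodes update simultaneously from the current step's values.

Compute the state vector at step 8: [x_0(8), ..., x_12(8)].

Simulating step by step:
t=0: [17, 41, 16, 30, 52, 38, 23, 32, 21, 21, 3, 49, 53]
t=1: [42, 40, 22, 40, 22, 48, 24, 46, 34, 36, 42, 36, 46]
t=2: [33, 40, 32, 48, 38, 53, 44, 37, 27, 23, 22, 33, 28]
t=3: [15, 15, 32, 22, 44, 34, 37, 19, 32, 32, 37, 26, 12]
t=4: [36, 27, 40, 28, 34, 26, 29, 22, 26, 16, 8, 22, 21]
t=5: [25, 20, 7, 19, 4, 9, 23, 11, 39, 17, 43, 40, 38]
t=6: [40, 42, 43, 24, 33, 34, 33, 38, 35, 32, 35, 28, 40]
t=7: [29, 31, 42, 29, 32, 14, 19, 17, 18, 17, 9, 19, 18]
t=8: [23, 17, 12, 19, 19, 30, 41, 45, 43, 37, 42, 37, 29]

Answer: [23, 17, 12, 19, 19, 30, 41, 45, 43, 37, 42, 37, 29]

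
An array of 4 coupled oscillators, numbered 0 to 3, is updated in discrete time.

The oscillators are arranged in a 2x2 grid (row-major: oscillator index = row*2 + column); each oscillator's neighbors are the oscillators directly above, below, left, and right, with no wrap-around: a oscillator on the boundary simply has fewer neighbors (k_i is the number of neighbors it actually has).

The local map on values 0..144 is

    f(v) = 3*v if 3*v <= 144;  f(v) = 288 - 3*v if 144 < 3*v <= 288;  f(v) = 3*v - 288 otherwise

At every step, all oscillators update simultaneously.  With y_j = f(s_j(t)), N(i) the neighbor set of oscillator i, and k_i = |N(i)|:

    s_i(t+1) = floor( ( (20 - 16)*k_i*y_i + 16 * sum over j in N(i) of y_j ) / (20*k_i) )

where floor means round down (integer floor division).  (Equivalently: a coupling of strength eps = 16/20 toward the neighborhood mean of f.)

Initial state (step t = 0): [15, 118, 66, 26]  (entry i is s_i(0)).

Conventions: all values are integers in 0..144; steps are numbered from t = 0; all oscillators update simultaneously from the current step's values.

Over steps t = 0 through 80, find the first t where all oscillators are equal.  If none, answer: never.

Simulating step by step:
t=0: [15, 118, 66, 26]  (not all equal)
t=1: [71, 62, 67, 78]  (not all equal)
t=2: [90, 72, 69, 86]  (not all equal)
t=3: [64, 33, 35, 67]  (not all equal)
t=4: [100, 93, 94, 99]  (not all equal)
t=5: [8, 10, 9, 7]  (not all equal)
t=6: [27, 24, 23, 27]  (not all equal)
t=7: [72, 79, 78, 72]  (not all equal)
t=8: [56, 67, 68, 56]  (not all equal)
t=9: [92, 113, 112, 92]  (not all equal)
t=10: [42, 19, 19, 42]  (not all equal)
t=11: [70, 112, 112, 70]  (not all equal)
t=12: [54, 72, 72, 54]  (not all equal)
t=13: [82, 115, 115, 82]  (not all equal)
t=14: [54, 45, 45, 54]  (not all equal)
t=15: [133, 127, 127, 133]  (not all equal)
t=16: [96, 107, 107, 96]  (not all equal)
t=17: [26, 6, 6, 26]  (not all equal)
t=18: [30, 66, 66, 30]  (not all equal)
t=19: [90, 90, 90, 90]  (all equal)

Answer: 19
Key observation: Synchronization is absorbing here: once all oscillators are equal they stay equal, and step 19 is the first all-equal step.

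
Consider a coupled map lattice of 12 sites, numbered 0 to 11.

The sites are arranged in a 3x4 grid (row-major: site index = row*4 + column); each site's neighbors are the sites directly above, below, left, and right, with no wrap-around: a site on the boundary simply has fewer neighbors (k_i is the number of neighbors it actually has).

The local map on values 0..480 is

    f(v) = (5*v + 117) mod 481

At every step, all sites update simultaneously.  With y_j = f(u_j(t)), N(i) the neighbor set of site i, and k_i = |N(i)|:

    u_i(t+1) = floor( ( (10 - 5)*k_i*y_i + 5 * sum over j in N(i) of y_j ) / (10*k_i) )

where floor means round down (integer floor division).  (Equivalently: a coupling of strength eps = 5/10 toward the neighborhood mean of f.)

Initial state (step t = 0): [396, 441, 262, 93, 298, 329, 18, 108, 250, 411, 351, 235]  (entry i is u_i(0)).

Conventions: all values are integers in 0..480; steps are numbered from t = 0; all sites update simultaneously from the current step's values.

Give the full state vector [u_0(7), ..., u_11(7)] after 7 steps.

Answer: [191, 231, 176, 163, 179, 247, 226, 236, 135, 172, 243, 312]

Derivation:
t=0: [396, 441, 262, 93, 298, 329, 18, 108, 250, 411, 351, 235]
t=1: [227, 358, 350, 210, 231, 286, 277, 194, 305, 316, 345, 316]
t=2: [338, 368, 333, 239, 253, 187, 161, 148, 240, 244, 294, 258]
t=3: [295, 148, 306, 353, 344, 203, 339, 394, 376, 285, 282, 352]
t=4: [267, 275, 299, 311, 262, 239, 262, 288, 159, 104, 192, 278]
t=5: [133, 112, 208, 185, 364, 316, 326, 183, 370, 227, 171, 89]
t=6: [202, 223, 194, 106, 106, 227, 218, 112, 97, 196, 117, 60]
t=7: [191, 231, 176, 163, 179, 247, 226, 236, 135, 172, 243, 312]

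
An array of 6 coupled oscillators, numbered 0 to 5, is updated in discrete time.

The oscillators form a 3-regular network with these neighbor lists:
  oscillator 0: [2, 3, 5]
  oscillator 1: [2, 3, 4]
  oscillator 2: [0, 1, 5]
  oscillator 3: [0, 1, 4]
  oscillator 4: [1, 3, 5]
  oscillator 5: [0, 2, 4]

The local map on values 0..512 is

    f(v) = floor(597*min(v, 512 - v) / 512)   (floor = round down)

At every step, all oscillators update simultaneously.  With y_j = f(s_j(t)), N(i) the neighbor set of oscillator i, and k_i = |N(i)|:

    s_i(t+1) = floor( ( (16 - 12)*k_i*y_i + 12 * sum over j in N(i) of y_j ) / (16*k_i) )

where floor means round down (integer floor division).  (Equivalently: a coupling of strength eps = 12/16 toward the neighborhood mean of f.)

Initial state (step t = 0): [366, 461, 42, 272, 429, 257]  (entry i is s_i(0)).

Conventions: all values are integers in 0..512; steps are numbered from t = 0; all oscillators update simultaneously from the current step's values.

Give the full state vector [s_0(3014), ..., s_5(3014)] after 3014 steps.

Simulating step by step:
t=0: [366, 461, 42, 272, 429, 257]
t=1: [198, 120, 143, 151, 182, 152]
t=2: [187, 173, 178, 189, 176, 196]
t=3: [218, 208, 213, 211, 213, 214]
t=4: [249, 246, 248, 247, 246, 249]
t=5: [289, 287, 288, 287, 287, 288]
t=6: [261, 261, 261, 261, 261, 261]
t=7: [292, 292, 292, 292, 292, 292]
t=8: [256, 256, 256, 256, 256, 256]
t=9: [298, 298, 298, 298, 298, 298]
t=10: [249, 249, 249, 249, 249, 249]
t=11: [290, 290, 290, 290, 290, 290]
t=12: [258, 258, 258, 258, 258, 258]
t=13: [296, 296, 296, 296, 296, 296]
t=14: [251, 251, 251, 251, 251, 251]
t=15: [292, 292, 292, 292, 292, 292]

Answer: [251, 251, 251, 251, 251, 251]
Key observation: The state at step 7, [292, 292, 292, 292, 292, 292], reappears at step 15: the system is in a cycle of period 8 from step 7 on.  Therefore the state at step 3014 equals the state at step 7 + ((3014 - 7) mod 8) = 14, which is [251, 251, 251, 251, 251, 251].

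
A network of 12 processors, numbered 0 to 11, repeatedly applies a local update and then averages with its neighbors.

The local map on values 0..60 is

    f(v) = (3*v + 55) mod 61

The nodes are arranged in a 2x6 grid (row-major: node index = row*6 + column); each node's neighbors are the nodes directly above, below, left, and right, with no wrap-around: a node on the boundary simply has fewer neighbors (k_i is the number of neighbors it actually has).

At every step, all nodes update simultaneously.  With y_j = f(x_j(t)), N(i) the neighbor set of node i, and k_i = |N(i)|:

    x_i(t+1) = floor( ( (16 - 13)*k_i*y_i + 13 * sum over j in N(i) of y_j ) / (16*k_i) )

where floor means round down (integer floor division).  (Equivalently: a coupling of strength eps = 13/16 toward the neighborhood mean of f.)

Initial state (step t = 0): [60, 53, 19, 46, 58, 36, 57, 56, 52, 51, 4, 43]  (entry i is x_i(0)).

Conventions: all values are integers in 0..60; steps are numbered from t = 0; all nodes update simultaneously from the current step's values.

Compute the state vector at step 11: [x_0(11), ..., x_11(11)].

Answer: [40, 20, 23, 20, 16, 42, 32, 37, 20, 26, 38, 21]

Derivation:
t=0: [60, 53, 19, 46, 58, 36, 57, 56, 52, 51, 4, 43]
t=1: [39, 44, 28, 34, 24, 26, 45, 35, 36, 16, 20, 19]
t=2: [13, 29, 24, 23, 28, 24, 37, 21, 33, 43, 36, 35]
t=3: [32, 29, 15, 6, 16, 23, 44, 36, 23, 20, 22, 25]
t=4: [15, 33, 16, 38, 27, 20, 29, 14, 36, 30, 39, 26]
t=5: [28, 37, 40, 30, 43, 20, 34, 31, 35, 41, 22, 44]
t=6: [35, 34, 38, 34, 37, 12, 24, 36, 43, 43, 27, 47]
t=7: [23, 40, 28, 31, 29, 28, 33, 18, 24, 13, 18, 20]
t=8: [34, 28, 25, 23, 28, 33, 26, 33, 27, 27, 37, 36]
t=9: [17, 23, 10, 10, 24, 29, 29, 17, 17, 18, 27, 38]
t=10: [17, 31, 23, 25, 16, 24, 40, 26, 40, 31, 29, 22]
t=11: [40, 20, 23, 20, 16, 42, 32, 37, 20, 26, 38, 21]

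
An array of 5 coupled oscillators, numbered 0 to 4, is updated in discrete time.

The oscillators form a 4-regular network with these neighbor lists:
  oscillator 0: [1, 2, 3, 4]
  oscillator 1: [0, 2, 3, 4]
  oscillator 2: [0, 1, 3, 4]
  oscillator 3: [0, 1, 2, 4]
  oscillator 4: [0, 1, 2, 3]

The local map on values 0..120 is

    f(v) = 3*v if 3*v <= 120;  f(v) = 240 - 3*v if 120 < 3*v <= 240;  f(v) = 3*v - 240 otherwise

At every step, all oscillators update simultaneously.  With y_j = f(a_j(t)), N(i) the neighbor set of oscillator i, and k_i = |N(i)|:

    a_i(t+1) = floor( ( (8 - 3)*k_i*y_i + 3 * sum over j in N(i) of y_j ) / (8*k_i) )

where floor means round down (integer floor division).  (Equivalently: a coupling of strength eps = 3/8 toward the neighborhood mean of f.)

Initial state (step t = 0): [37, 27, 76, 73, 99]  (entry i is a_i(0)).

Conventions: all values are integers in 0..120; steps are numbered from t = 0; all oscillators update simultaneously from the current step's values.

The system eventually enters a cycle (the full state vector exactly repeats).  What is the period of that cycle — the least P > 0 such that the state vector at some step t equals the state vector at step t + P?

Simulating step by step:
t=0: [37, 27, 76, 73, 99]
t=1: [85, 69, 32, 37, 56]
t=2: [38, 48, 81, 89, 68]
t=3: [86, 76, 27, 40, 45]
t=4: [41, 37, 74, 95, 87]
t=5: [91, 88, 38, 53, 40]
t=6: [52, 47, 95, 77, 98]
t=7: [71, 79, 51, 32, 55]
t=8: [41, 28, 73, 78, 66]
t=9: [87, 69, 36, 28, 47]
t=10: [43, 49, 89, 76, 84]
t=11: [82, 73, 38, 30, 30]
t=12: [33, 41, 90, 77, 77]
t=13: [77, 86, 40, 29, 29]
t=14: [34, 39, 93, 76, 76]
t=15: [80, 88, 47, 32, 32]
t=16: [29, 42, 82, 80, 80]
t=17: [65, 79, 22, 19, 19]
t=18: [45, 22, 56, 51, 51]
t=19: [94, 74, 77, 85, 85]
t=20: [31, 18, 14, 17, 17]
t=21: [76, 55, 49, 54, 54]
t=22: [37, 71, 80, 72, 72]
t=23: [76, 31, 17, 30, 30]
t=24: [37, 80, 58, 79, 79]
t=25: [76, 17, 52, 18, 18]
t=26: [30, 51, 68, 52, 52]
t=27: [83, 81, 54, 80, 80]
t=28: [13, 10, 49, 8, 8]
t=29: [40, 35, 69, 32, 32]
t=30: [105, 97, 59, 93, 93]
t=31: [64, 52, 58, 45, 45]
t=32: [63, 82, 73, 94, 94]
t=33: [42, 18, 26, 37, 37]
t=34: [104, 72, 85, 102, 102]
t=35: [61, 35, 30, 57, 57]
t=36: [66, 92, 84, 73, 73]
t=37: [34, 31, 18, 23, 23]
t=38: [90, 85, 64, 72, 72]
t=39: [29, 21, 38, 25, 25]
t=40: [85, 72, 99, 78, 78]
t=41: [18, 22, 40, 13, 13]
t=42: [58, 64, 93, 50, 50]
t=43: [66, 56, 51, 79, 79]
t=44: [41, 57, 65, 21, 21]
t=45: [95, 70, 57, 66, 66]
t=46: [45, 37, 58, 43, 43]
t=47: [103, 106, 82, 106, 106]
t=48: [65, 70, 32, 70, 70]
t=49: [45, 37, 72, 37, 37]
t=50: [99, 102, 56, 102, 102]
t=51: [60, 65, 68, 65, 65]
t=52: [53, 45, 40, 45, 45]
t=53: [91, 104, 112, 104, 104]
t=54: [49, 70, 83, 70, 70]
t=55: [67, 33, 22, 33, 33]
t=56: [58, 90, 72, 90, 90]
t=57: [51, 32, 29, 32, 32]
t=58: [89, 94, 89, 94, 94]
t=59: [31, 39, 31, 39, 39]
t=60: [99, 112, 99, 112, 112]
t=61: [67, 88, 67, 88, 88]
t=62: [34, 26, 34, 26, 26]
t=63: [95, 82, 95, 82, 82]
t=64: [34, 13, 34, 13, 13]
t=65: [84, 50, 84, 50, 50]
t=66: [33, 75, 33, 75, 75]
t=67: [75, 30, 75, 30, 30]
t=68: [36, 75, 36, 75, 75]
t=69: [81, 32, 81, 32, 32]
t=70: [29, 78, 29, 78, 78]
t=71: [64, 21, 64, 21, 21]
t=72: [52, 60, 52, 60, 60]
t=73: [77, 64, 77, 64, 64]
t=74: [19, 40, 19, 40, 40]
t=75: [74, 108, 74, 108, 108]
t=76: [36, 71, 36, 71, 71]
t=77: [85, 42, 85, 42, 42]
t=78: [42, 95, 42, 95, 95]
t=79: [94, 57, 94, 57, 57]
t=80: [49, 63, 49, 63, 63]
t=81: [81, 58, 81, 58, 58]
t=82: [20, 54, 20, 54, 54]
t=83: [65, 74, 65, 74, 74]
t=84: [37, 23, 37, 23, 23]
t=85: [99, 76, 99, 76, 76]
t=86: [44, 20, 44, 20, 20]
t=87: [94, 69, 94, 69, 69]
t=88: [39, 34, 39, 34, 34]
t=89: [112, 104, 112, 104, 104]
t=90: [89, 76, 89, 76, 76]
t=91: [22, 14, 22, 14, 14]
t=92: [59, 46, 59, 46, 46]
t=93: [73, 94, 73, 94, 94]
t=94: [26, 38, 26, 38, 38]
t=95: [88, 107, 88, 107, 107]
t=96: [40, 70, 40, 70, 70]
t=97: [94, 46, 94, 46, 46]
t=98: [58, 90, 58, 90, 90]
t=99: [55, 36, 55, 36, 36]
t=100: [84, 101, 84, 101, 101]
t=101: [26, 53, 26, 53, 53]
t=102: [78, 80, 78, 80, 80]
t=103: [4, 1, 4, 1, 1]
t=104: [9, 4, 9, 4, 4]
t=105: [22, 14, 22, 14, 14]

Answer: 14
Key observation: The state at step 91, [22, 14, 22, 14, 14], reappears at step 105 — and no state repeats earlier — so the cycle the system enters has period 14.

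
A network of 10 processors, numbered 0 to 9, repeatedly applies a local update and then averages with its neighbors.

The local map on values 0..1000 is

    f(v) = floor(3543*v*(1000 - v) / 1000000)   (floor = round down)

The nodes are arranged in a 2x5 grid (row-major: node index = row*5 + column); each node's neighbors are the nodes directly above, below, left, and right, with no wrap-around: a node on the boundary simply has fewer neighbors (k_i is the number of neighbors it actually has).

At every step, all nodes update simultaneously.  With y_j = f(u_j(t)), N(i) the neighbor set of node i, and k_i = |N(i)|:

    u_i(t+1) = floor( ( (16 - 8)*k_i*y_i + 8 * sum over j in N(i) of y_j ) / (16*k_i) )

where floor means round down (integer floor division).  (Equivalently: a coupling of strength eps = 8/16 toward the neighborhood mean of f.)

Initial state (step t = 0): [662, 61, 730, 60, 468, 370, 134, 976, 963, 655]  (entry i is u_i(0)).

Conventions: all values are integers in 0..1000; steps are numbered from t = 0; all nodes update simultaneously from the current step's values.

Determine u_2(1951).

Simulating step by step:
t=0: [662, 61, 730, 60, 468, 370, 134, 976, 963, 655]
t=1: [652, 417, 429, 383, 690, 713, 390, 246, 243, 652]
t=2: [798, 849, 826, 797, 788, 773, 794, 721, 708, 753]
t=3: [554, 503, 544, 591, 603, 598, 587, 659, 689, 659]
t=4: [871, 877, 861, 842, 837, 858, 851, 813, 787, 799]
t=5: [402, 402, 443, 485, 501, 427, 449, 513, 559, 553]
t=6: [854, 859, 873, 880, 882, 864, 871, 879, 877, 877]
t=7: [431, 419, 392, 377, 373, 417, 402, 383, 379, 378]
t=8: [864, 858, 843, 833, 830, 860, 852, 839, 833, 831]
t=9: [422, 437, 467, 489, 496, 428, 445, 473, 490, 496]
t=10: [866, 872, 880, 884, 885, 868, 874, 881, 884, 885]
t=11: [405, 393, 375, 364, 360, 402, 390, 373, 363, 360]
t=12: [850, 843, 830, 820, 817, 849, 841, 829, 820, 816]
t=13: [456, 471, 498, 519, 527, 458, 473, 500, 520, 528]
t=14: [879, 882, 884, 884, 883, 879, 882, 884, 883, 882]
t=15: [374, 368, 363, 364, 365, 374, 368, 364, 365, 367]
t=16: [827, 824, 820, 820, 821, 827, 824, 820, 821, 822]
t=17: [507, 513, 520, 521, 520, 507, 513, 520, 520, 519]
t=18: [885, 884, 884, 884, 884, 885, 884, 884, 884, 884]
t=19: [360, 362, 363, 363, 363, 360, 362, 363, 363, 363]
t=20: [816, 817, 818, 819, 819, 816, 817, 818, 819, 819]
t=21: [530, 529, 527, 525, 525, 530, 529, 527, 525, 525]
t=22: [882, 882, 882, 883, 883, 882, 882, 882, 883, 883]
t=23: [368, 368, 367, 366, 366, 368, 368, 367, 366, 366]
t=24: [824, 823, 823, 822, 822, 824, 823, 823, 822, 822]
t=25: [513, 515, 516, 517, 518, 513, 515, 516, 517, 518]
t=26: [884, 884, 884, 884, 884, 884, 884, 884, 884, 884]
t=27: [363, 363, 363, 363, 363, 363, 363, 363, 363, 363]
t=28: [819, 819, 819, 819, 819, 819, 819, 819, 819, 819]
t=29: [525, 525, 525, 525, 525, 525, 525, 525, 525, 525]
t=30: [883, 883, 883, 883, 883, 883, 883, 883, 883, 883]
t=31: [366, 366, 366, 366, 366, 366, 366, 366, 366, 366]
t=32: [822, 822, 822, 822, 822, 822, 822, 822, 822, 822]
t=33: [518, 518, 518, 518, 518, 518, 518, 518, 518, 518]
t=34: [884, 884, 884, 884, 884, 884, 884, 884, 884, 884]

Answer: u_2(1951) = 366
Key observation: The state at step 26, [884, 884, 884, 884, 884, 884, 884, 884, 884, 884], reappears at step 34: the system is in a cycle of period 8 from step 26 on.  Therefore the state at step 1951 equals the state at step 26 + ((1951 - 26) mod 8) = 31, which is [366, 366, 366, 366, 366, 366, 366, 366, 366, 366].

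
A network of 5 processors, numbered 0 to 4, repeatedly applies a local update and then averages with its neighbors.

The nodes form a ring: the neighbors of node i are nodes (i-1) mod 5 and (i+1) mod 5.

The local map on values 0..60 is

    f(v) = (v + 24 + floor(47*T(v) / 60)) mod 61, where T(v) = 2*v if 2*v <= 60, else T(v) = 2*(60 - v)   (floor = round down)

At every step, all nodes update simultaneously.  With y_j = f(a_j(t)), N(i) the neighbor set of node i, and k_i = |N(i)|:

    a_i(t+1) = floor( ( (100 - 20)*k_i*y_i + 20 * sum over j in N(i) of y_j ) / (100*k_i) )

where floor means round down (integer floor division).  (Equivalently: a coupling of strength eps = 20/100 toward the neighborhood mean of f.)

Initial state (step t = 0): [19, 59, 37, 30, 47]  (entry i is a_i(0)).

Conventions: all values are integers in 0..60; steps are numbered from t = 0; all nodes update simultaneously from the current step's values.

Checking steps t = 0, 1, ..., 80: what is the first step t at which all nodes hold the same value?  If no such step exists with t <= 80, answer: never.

Simulating step by step:
t=0: [19, 59, 37, 30, 47]  (not all equal)
t=1: [14, 23, 35, 38, 29]  (not all equal)
t=2: [53, 27, 35, 35, 39]  (not all equal)
t=3: [27, 31, 36, 36, 33]  (not all equal)
t=4: [33, 38, 36, 36, 37]  (not all equal)
t=5: [37, 35, 35, 36, 36]  (not all equal)
t=6: [36, 36, 36, 36, 36]  (all equal)

Answer: 6
Key observation: Synchronization is absorbing here: once all nodes are equal they stay equal, and step 6 is the first all-equal step.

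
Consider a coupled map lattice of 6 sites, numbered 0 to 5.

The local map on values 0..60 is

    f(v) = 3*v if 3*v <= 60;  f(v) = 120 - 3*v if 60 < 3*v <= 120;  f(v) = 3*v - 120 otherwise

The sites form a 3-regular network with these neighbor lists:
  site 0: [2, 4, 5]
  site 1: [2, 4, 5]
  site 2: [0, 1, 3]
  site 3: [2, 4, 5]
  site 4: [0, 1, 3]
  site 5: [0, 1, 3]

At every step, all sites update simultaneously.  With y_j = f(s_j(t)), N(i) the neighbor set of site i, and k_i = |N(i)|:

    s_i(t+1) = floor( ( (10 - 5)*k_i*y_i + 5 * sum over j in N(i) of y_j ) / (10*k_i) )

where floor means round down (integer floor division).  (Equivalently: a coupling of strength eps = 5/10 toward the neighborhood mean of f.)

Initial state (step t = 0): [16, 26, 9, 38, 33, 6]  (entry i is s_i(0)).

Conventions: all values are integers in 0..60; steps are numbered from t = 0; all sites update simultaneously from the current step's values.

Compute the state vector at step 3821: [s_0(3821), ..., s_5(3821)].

Simulating step by step:
t=0: [16, 26, 9, 38, 33, 6]
t=1: [35, 32, 29, 14, 26, 25]
t=2: [27, 32, 30, 41, 34, 36]
t=3: [29, 22, 26, 11, 20, 17]
t=4: [42, 52, 41, 42, 50, 45]
t=5: [11, 26, 9, 11, 23, 15]
t=6: [37, 41, 31, 37, 43, 40]
t=7: [10, 7, 17, 10, 8, 3]
t=8: [29, 24, 39, 29, 25, 18]
t=9: [33, 41, 20, 33, 41, 46]
t=10: [24, 15, 37, 24, 9, 16]
t=11: [38, 36, 28, 38, 37, 47]
t=12: [14, 17, 22, 14, 8, 14]
t=13: [41, 45, 49, 41, 34, 43]
t=14: [10, 16, 17, 10, 12, 8]
t=15: [33, 42, 43, 33, 36, 30]
t=16: [19, 11, 12, 19, 14, 23]
t=17: [50, 38, 42, 50, 45, 50]
t=18: [23, 11, 14, 23, 18, 26]
t=19: [48, 39, 43, 48, 49, 43]
t=20: [19, 9, 13, 19, 22, 13]
t=21: [50, 35, 43, 50, 50, 43]
t=22: [23, 15, 17, 23, 27, 17]
t=23: [49, 46, 50, 49, 44, 50]
t=24: [25, 21, 27, 25, 18, 27]
t=25: [44, 50, 44, 44, 51, 44]
t=26: [15, 24, 15, 15, 25, 15]
t=27: [45, 46, 45, 45, 45, 45]
t=28: [15, 16, 15, 15, 15, 15]
t=29: [45, 46, 45, 45, 45, 45]

Answer: [45, 46, 45, 45, 45, 45]
Key observation: The state at step 27, [45, 46, 45, 45, 45, 45], reappears at step 29: the system is in a cycle of period 2 from step 27 on.  Therefore the state at step 3821 equals the state at step 27 + ((3821 - 27) mod 2) = 27, which is [45, 46, 45, 45, 45, 45].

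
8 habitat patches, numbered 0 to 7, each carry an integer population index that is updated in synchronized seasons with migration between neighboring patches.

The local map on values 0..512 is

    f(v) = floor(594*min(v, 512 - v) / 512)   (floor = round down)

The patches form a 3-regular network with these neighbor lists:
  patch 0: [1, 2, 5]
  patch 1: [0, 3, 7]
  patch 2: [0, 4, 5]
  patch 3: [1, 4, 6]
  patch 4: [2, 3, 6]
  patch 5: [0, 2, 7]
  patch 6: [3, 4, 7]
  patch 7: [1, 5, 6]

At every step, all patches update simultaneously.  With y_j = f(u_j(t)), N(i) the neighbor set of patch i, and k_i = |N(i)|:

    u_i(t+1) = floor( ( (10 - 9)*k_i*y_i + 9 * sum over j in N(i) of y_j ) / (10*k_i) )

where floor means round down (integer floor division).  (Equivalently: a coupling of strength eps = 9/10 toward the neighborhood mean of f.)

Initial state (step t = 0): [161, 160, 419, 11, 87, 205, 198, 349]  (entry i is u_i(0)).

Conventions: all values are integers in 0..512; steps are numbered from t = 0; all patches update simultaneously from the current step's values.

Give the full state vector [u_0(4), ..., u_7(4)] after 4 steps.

Simulating step by step:
t=0: [161, 160, 419, 11, 87, 205, 198, 349]
t=1: [177, 134, 167, 155, 114, 168, 113, 214]
t=2: [183, 205, 178, 143, 164, 213, 180, 168]
t=3: [228, 195, 215, 207, 192, 208, 185, 227]
t=4: [241, 252, 243, 222, 233, 256, 238, 230]

Answer: [241, 252, 243, 222, 233, 256, 238, 230]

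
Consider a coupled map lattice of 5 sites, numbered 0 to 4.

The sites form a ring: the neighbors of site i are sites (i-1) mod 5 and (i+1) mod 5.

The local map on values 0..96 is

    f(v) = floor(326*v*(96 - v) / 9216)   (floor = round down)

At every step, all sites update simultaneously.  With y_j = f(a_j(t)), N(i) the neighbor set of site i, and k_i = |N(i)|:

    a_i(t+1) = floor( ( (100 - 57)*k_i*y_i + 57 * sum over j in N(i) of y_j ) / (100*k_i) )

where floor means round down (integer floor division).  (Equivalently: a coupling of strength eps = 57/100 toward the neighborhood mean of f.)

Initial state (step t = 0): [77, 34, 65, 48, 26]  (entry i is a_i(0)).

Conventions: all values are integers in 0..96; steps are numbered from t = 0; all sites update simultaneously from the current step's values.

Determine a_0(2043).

Answer: a_0(2043) = 80
Key observation: The state at step 11, [80, 80, 80, 80, 80], reappears at step 15: the system is in a cycle of period 4 from step 11 on.  Therefore the state at step 2043 equals the state at step 11 + ((2043 - 11) mod 4) = 11, which is [80, 80, 80, 80, 80].

Derivation:
t=0: [77, 34, 65, 48, 26]
t=1: [61, 66, 74, 73, 65]
t=2: [72, 67, 61, 61, 68]
t=3: [64, 68, 73, 72, 67]
t=4: [69, 66, 61, 62, 67]
t=5: [67, 70, 73, 72, 68]
t=6: [66, 63, 60, 62, 65]
t=7: [71, 73, 74, 73, 71]
t=8: [61, 59, 58, 59, 61]
t=9: [75, 76, 77, 76, 75]
t=10: [54, 53, 52, 53, 54]
t=11: [80, 80, 80, 80, 80]
t=12: [45, 45, 45, 45, 45]
t=13: [81, 81, 81, 81, 81]
t=14: [42, 42, 42, 42, 42]
t=15: [80, 80, 80, 80, 80]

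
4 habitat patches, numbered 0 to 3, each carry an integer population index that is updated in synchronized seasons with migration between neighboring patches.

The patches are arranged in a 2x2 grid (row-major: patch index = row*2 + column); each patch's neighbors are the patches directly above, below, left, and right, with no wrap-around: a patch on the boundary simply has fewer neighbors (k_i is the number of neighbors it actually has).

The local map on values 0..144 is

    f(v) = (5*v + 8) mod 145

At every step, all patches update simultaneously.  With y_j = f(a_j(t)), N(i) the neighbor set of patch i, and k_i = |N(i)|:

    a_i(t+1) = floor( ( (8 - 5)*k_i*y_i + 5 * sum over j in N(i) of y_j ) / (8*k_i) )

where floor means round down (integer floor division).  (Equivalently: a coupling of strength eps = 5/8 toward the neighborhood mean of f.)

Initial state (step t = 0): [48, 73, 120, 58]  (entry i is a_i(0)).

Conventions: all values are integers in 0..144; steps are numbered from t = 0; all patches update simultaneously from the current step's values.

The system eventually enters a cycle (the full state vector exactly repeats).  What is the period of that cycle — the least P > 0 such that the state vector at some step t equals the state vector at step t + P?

Simulating step by step:
t=0: [48, 73, 120, 58]
t=1: [73, 65, 45, 37]
t=2: [72, 57, 73, 58]
t=3: [56, 28, 58, 29]
t=4: [57, 48, 50, 6]
t=5: [68, 51, 55, 81]
t=6: [101, 100, 108, 126]
t=7: [87, 69, 84, 79]
t=8: [65, 61, 89, 105]
t=9: [28, 52, 50, 49]
t=10: [74, 80, 77, 114]
t=11: [102, 116, 110, 122]
t=12: [72, 40, 83, 55]
t=13: [90, 91, 117, 113]
t=14: [21, 60, 55, 64]
t=15: [91, 53, 98, 63]
t=16: [70, 67, 42, 72]
t=17: [64, 65, 73, 68]
t=18: [53, 46, 61, 61]
t=19: [84, 82, 55, 44]
t=20: [134, 117, 120, 114]
t=21: [49, 80, 85, 66]
t=22: [122, 93, 102, 99]
t=23: [52, 47, 64, 63]
t=24: [88, 85, 63, 54]
t=25: [59, 99, 58, 104]
t=26: [28, 58, 36, 58]
t=27: [17, 6, 19, 18]
t=28: [78, 73, 98, 80]
t=29: [86, 101, 94, 89]
t=30: [38, 35, 22, 44]
t=31: [68, 56, 86, 79]
t=32: [67, 107, 54, 88]
t=33: [95, 61, 70, 80]
t=34: [46, 60, 77, 72]
t=35: [72, 60, 92, 67]
t=36: [45, 47, 53, 35]
t=37: [103, 76, 87, 84]
t=38: [66, 107, 73, 84]
t=39: [77, 98, 89, 111]
t=40: [63, 95, 78, 73]
t=41: [61, 54, 76, 79]
t=42: [80, 92, 79, 114]
t=43: [89, 93, 123, 99]
t=44: [32, 41, 43, 50]
t=45: [54, 68, 71, 88]
t=46: [90, 67, 73, 45]
t=47: [51, 54, 65, 75]
t=48: [99, 115, 82, 89]
t=49: [66, 28, 74, 47]
t=50: [46, 46, 78, 65]
t=51: [97, 77, 83, 78]
t=52: [95, 90, 101, 114]
t=53: [49, 68, 88, 85]
t=54: [62, 100, 83, 75]
t=55: [74, 65, 87, 99]
t=56: [48, 64, 51, 41]
t=57: [87, 67, 97, 74]
t=58: [37, 49, 51, 67]
t=59: [88, 72, 75, 90]
t=60: [58, 40, 46, 62]
t=61: [51, 34, 46, 59]
t=62: [83, 53, 75, 44]
t=63: [118, 115, 102, 100]
t=64: [33, 29, 59, 54]
t=65: [17, 53, 55, 56]
t=66: [118, 121, 125, 136]
t=67: [33, 51, 59, 67]
t=68: [51, 69, 30, 60]
t=69: [68, 66, 47, 30]
t=70: [67, 40, 58, 50]
t=71: [42, 75, 54, 64]
t=72: [98, 69, 84, 84]
t=73: [86, 86, 114, 114]
t=74: [46, 46, 99, 99]
t=75: [85, 85, 75, 75]
t=76: [127, 127, 108, 108]
t=77: [78, 78, 97, 97]
t=78: [92, 92, 73, 73]
t=79: [48, 48, 67, 67]
t=80: [87, 87, 68, 68]
t=81: [23, 23, 42, 42]
t=82: [107, 107, 88, 88]
t=83: [78, 78, 42, 42]
t=84: [97, 97, 83, 83]
t=85: [81, 81, 109, 109]
t=86: [121, 121, 119, 119]
t=87: [29, 29, 26, 26]
t=88: [48, 48, 97, 97]
t=89: [88, 88, 72, 72]
t=90: [33, 33, 57, 57]
t=91: [20, 20, 10, 10]
t=92: [92, 92, 73, 73]

Answer: 14
Key observation: The state at step 78, [92, 92, 73, 73], reappears at step 92 — and no state repeats earlier — so the cycle the system enters has period 14.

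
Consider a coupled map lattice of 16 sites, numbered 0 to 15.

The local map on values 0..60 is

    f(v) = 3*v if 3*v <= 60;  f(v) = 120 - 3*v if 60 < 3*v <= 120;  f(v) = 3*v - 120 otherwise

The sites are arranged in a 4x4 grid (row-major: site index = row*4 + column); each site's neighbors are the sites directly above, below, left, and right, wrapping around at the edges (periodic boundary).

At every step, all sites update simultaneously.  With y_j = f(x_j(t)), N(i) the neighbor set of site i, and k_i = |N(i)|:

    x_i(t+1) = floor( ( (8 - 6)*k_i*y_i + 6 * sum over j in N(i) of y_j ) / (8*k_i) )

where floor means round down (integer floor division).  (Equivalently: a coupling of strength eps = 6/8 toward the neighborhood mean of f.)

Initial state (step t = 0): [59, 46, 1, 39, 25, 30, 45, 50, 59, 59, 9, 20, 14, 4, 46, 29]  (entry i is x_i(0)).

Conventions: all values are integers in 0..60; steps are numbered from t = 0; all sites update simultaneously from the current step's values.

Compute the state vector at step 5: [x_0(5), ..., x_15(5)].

Answer: [41, 39, 32, 39, 43, 45, 40, 44, 37, 50, 44, 45, 39, 45, 40, 43]

Derivation:
t=0: [59, 46, 1, 39, 25, 30, 45, 50, 59, 59, 9, 20, 14, 4, 46, 29]
t=1: [34, 23, 10, 23, 43, 32, 20, 30, 52, 37, 34, 42, 40, 28, 18, 31]
t=2: [25, 33, 48, 32, 22, 30, 34, 31, 13, 23, 28, 22, 21, 30, 34, 27]
t=3: [40, 29, 21, 31, 39, 34, 26, 34, 50, 38, 35, 39, 42, 35, 28, 38]
t=4: [12, 25, 40, 21, 13, 20, 30, 18, 10, 16, 20, 13, 11, 18, 26, 15]
t=5: [41, 39, 32, 39, 43, 45, 40, 44, 37, 50, 44, 45, 39, 45, 40, 43]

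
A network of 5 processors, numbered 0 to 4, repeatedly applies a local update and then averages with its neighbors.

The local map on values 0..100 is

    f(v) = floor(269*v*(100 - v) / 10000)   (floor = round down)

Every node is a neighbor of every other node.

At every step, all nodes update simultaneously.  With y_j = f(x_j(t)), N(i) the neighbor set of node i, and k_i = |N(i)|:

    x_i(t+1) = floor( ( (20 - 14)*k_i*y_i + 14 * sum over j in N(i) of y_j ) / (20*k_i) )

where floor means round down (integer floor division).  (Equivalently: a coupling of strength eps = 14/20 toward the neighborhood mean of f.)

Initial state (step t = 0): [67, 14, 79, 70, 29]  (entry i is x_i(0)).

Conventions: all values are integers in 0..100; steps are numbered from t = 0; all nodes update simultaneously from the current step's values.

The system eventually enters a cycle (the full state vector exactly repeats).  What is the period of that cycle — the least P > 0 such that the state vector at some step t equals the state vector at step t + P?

Simulating step by step:
t=0: [67, 14, 79, 70, 29]
t=1: [50, 47, 48, 50, 49]
t=2: [67, 67, 67, 67, 67]
t=3: [59, 59, 59, 59, 59]
t=4: [65, 65, 65, 65, 65]
t=5: [61, 61, 61, 61, 61]
t=6: [63, 63, 63, 63, 63]
t=7: [62, 62, 62, 62, 62]
t=8: [63, 63, 63, 63, 63]

Answer: 2
Key observation: The state at step 6, [63, 63, 63, 63, 63], reappears at step 8 — and no state repeats earlier — so the cycle the system enters has period 2.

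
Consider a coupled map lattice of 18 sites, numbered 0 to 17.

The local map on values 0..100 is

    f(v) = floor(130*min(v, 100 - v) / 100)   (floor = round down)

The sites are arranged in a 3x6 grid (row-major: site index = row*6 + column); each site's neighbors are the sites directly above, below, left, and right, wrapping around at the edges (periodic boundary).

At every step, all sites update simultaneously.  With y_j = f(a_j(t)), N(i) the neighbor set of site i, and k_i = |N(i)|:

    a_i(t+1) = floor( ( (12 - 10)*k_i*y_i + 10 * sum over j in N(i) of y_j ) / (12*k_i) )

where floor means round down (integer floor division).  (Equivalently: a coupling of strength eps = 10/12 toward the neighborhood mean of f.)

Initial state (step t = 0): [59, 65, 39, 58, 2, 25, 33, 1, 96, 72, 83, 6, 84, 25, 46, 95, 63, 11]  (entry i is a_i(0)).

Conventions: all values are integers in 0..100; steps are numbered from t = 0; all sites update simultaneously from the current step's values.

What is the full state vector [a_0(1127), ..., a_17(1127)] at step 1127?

Simulating step by step:
t=0: [59, 65, 39, 58, 2, 25, 33, 1, 96, 72, 83, 6, 84, 25, 46, 95, 63, 11]
t=1: [37, 35, 42, 28, 32, 21, 23, 26, 31, 24, 23, 24, 32, 31, 29, 42, 17, 24]
t=2: [37, 43, 41, 43, 30, 35, 36, 37, 38, 38, 30, 29, 37, 39, 45, 35, 35, 30]
t=3: [48, 50, 54, 47, 44, 41, 45, 49, 51, 47, 41, 41, 46, 51, 50, 50, 41, 42]
t=4: [59, 62, 62, 60, 55, 55, 59, 62, 62, 60, 55, 54, 59, 63, 62, 60, 56, 54]
t=5: [53, 49, 49, 52, 56, 57, 53, 49, 49, 52, 56, 57, 53, 49, 49, 52, 56, 57]
t=6: [60, 62, 62, 61, 57, 56, 60, 62, 62, 61, 57, 56, 60, 62, 62, 61, 57, 56]
t=7: [52, 49, 49, 50, 54, 55, 52, 49, 49, 50, 54, 55, 52, 49, 49, 50, 54, 55]
t=8: [61, 62, 63, 63, 60, 59, 61, 62, 63, 63, 60, 59, 61, 62, 63, 63, 60, 59]
t=9: [50, 49, 48, 48, 51, 52, 50, 49, 48, 48, 51, 52, 50, 49, 48, 48, 51, 52]
t=10: [63, 63, 62, 62, 62, 62, 63, 63, 62, 62, 62, 62, 63, 63, 62, 62, 62, 62]
t=11: [48, 48, 48, 49, 49, 48, 48, 48, 48, 49, 49, 48, 48, 48, 48, 49, 49, 48]
t=12: [62, 62, 62, 62, 62, 62, 62, 62, 62, 62, 62, 62, 62, 62, 62, 62, 62, 62]
t=13: [49, 49, 49, 49, 49, 49, 49, 49, 49, 49, 49, 49, 49, 49, 49, 49, 49, 49]
t=14: [63, 63, 63, 63, 63, 63, 63, 63, 63, 63, 63, 63, 63, 63, 63, 63, 63, 63]
t=15: [48, 48, 48, 48, 48, 48, 48, 48, 48, 48, 48, 48, 48, 48, 48, 48, 48, 48]
t=16: [62, 62, 62, 62, 62, 62, 62, 62, 62, 62, 62, 62, 62, 62, 62, 62, 62, 62]

Answer: [48, 48, 48, 48, 48, 48, 48, 48, 48, 48, 48, 48, 48, 48, 48, 48, 48, 48]
Key observation: The state at step 12, [62, 62, 62, 62, 62, 62, 62, 62, 62, 62, 62, 62, 62, 62, 62, 62, 62, 62], reappears at step 16: the system is in a cycle of period 4 from step 12 on.  Therefore the state at step 1127 equals the state at step 12 + ((1127 - 12) mod 4) = 15, which is [48, 48, 48, 48, 48, 48, 48, 48, 48, 48, 48, 48, 48, 48, 48, 48, 48, 48].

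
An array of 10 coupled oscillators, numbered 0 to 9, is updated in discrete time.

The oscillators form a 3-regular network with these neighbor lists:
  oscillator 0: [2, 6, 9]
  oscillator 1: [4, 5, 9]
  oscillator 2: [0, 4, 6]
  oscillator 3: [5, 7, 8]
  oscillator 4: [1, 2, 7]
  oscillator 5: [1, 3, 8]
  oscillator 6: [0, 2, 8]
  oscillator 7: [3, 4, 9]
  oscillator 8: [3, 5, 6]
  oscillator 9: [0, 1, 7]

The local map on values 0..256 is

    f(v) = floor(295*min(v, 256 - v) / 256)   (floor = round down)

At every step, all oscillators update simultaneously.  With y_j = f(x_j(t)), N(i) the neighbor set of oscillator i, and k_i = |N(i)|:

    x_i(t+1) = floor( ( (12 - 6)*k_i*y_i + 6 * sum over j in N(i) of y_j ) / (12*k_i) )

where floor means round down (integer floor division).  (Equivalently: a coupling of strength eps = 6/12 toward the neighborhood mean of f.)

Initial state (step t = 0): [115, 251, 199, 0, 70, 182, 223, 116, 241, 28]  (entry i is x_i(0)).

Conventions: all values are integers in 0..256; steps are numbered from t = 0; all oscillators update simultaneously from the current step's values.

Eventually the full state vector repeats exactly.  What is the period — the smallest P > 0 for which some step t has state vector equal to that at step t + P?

Answer: 2
Key observation: The state at step 10, [134, 138, 134, 134, 138, 134, 133, 138, 133, 138], reappears at step 12 — and no state repeats earlier — so the cycle the system enters has period 2.

Derivation:
t=0: [115, 251, 199, 0, 70, 182, 223, 116, 241, 28]
t=1: [88, 35, 74, 39, 73, 46, 54, 85, 29, 61]
t=2: [86, 54, 83, 52, 79, 46, 67, 81, 43, 74]
t=3: [92, 69, 92, 62, 87, 54, 79, 85, 56, 84]
t=4: [101, 82, 102, 72, 97, 66, 91, 93, 69, 95]
t=5: [113, 96, 113, 84, 108, 80, 104, 103, 83, 107]
t=6: [127, 111, 127, 98, 121, 96, 118, 116, 98, 121]
t=7: [143, 128, 143, 115, 137, 113, 134, 131, 115, 137]
t=8: [132, 140, 132, 133, 138, 133, 135, 139, 133, 138]
t=9: [140, 135, 140, 139, 135, 139, 140, 135, 140, 135]
t=10: [134, 138, 134, 134, 138, 134, 133, 138, 133, 138]
t=11: [139, 135, 139, 139, 135, 139, 140, 135, 140, 135]
t=12: [134, 138, 134, 134, 138, 134, 133, 138, 133, 138]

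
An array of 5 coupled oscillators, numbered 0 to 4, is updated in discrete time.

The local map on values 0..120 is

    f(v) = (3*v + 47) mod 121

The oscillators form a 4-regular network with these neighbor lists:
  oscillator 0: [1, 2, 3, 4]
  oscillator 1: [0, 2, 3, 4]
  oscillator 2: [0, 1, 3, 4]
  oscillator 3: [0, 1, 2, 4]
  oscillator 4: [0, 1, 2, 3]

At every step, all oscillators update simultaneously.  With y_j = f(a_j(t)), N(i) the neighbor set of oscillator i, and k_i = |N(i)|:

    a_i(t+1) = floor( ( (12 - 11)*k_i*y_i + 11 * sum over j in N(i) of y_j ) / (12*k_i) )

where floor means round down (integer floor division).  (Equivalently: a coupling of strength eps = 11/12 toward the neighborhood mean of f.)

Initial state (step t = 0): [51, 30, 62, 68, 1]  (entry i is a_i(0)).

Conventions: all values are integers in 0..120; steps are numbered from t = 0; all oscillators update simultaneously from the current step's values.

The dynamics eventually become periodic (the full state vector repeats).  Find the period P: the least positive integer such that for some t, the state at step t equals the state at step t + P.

Answer: 5
Key observation: The state at step 6, [26, 26, 26, 26, 26], reappears at step 11 — and no state repeats earlier — so the cycle the system enters has period 5.

Derivation:
t=0: [51, 30, 62, 68, 1]
t=1: [49, 58, 44, 59, 53]
t=2: [85, 81, 87, 81, 83]
t=3: [54, 56, 53, 56, 55]
t=4: [90, 89, 91, 89, 90]
t=5: [74, 74, 73, 74, 74]
t=6: [26, 26, 26, 26, 26]
t=7: [4, 4, 4, 4, 4]
t=8: [59, 59, 59, 59, 59]
t=9: [103, 103, 103, 103, 103]
t=10: [114, 114, 114, 114, 114]
t=11: [26, 26, 26, 26, 26]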